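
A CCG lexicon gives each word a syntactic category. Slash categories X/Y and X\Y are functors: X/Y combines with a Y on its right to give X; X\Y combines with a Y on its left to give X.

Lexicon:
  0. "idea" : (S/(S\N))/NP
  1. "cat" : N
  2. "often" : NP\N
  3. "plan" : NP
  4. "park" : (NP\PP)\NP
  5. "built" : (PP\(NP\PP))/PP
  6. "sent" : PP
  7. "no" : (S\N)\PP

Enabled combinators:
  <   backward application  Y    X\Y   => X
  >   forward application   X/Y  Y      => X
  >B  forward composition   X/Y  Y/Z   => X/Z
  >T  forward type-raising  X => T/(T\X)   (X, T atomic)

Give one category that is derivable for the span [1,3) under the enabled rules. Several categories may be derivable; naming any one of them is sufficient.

NP

[0,8] S   >
  [0,3] S/(S\N)   >
    [0,1] "idea" : (S/(S\N))/NP
    [1,3] NP   >
      [1,2] NP/(NP\N)   >T
        [1,2] "cat" : N
      [2,3] "often" : NP\N
  [3,8] S\N   <
    [3,7] PP   <
      [3,5] NP\PP   <
        [3,4] "plan" : NP
        [4,5] "park" : (NP\PP)\NP
      [5,7] PP\(NP\PP)   >
        [5,6] "built" : (PP\(NP\PP))/PP
        [6,7] "sent" : PP
    [7,8] "no" : (S\N)\PP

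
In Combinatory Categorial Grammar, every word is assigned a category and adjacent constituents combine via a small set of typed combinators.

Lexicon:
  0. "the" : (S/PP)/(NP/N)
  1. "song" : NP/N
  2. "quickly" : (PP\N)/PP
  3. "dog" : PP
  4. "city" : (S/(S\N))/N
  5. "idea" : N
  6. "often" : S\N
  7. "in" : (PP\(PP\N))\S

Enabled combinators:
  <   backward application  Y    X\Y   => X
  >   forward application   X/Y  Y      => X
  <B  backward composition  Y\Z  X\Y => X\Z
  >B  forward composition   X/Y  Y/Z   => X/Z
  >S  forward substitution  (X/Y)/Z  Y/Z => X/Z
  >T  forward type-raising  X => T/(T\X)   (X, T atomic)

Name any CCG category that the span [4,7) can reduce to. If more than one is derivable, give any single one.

[0,8] S   >
  [0,2] S/PP   >
    [0,1] "the" : (S/PP)/(NP/N)
    [1,2] "song" : NP/N
  [2,8] PP   <
    [2,4] PP\N   >
      [2,3] "quickly" : (PP\N)/PP
      [3,4] "dog" : PP
    [4,8] PP\(PP\N)   <
      [4,7] S   >
        [4,6] S/(S\N)   >
          [4,5] "city" : (S/(S\N))/N
          [5,6] "idea" : N
        [6,7] "often" : S\N
      [7,8] "in" : (PP\(PP\N))\S

S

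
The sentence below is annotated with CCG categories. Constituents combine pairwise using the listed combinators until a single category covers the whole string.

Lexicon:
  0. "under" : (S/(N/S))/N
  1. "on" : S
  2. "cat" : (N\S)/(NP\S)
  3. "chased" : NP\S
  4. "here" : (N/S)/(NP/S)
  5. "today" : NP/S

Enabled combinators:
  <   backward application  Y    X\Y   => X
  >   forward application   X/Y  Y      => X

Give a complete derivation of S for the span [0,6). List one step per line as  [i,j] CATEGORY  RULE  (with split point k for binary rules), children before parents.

[0,1] (S/(N/S))/N  lex  "under"
[1,2] S  lex  "on"
[2,3] (N\S)/(NP\S)  lex  "cat"
[3,4] NP\S  lex  "chased"
[2,4] N\S  >  k=3
[1,4] N  <  k=2
[0,4] S/(N/S)  >  k=1
[4,5] (N/S)/(NP/S)  lex  "here"
[5,6] NP/S  lex  "today"
[4,6] N/S  >  k=5
[0,6] S  >  k=4

[0,6] S   >
  [0,4] S/(N/S)   >
    [0,1] "under" : (S/(N/S))/N
    [1,4] N   <
      [1,2] "on" : S
      [2,4] N\S   >
        [2,3] "cat" : (N\S)/(NP\S)
        [3,4] "chased" : NP\S
  [4,6] N/S   >
    [4,5] "here" : (N/S)/(NP/S)
    [5,6] "today" : NP/S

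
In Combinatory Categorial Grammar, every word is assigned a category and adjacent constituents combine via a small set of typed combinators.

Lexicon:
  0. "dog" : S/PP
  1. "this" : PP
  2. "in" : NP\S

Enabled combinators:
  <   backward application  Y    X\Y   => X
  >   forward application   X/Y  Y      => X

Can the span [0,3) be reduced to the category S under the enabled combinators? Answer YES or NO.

NO

S/PP PP NP\S
CKY chart[0,3] = {NP}; S ∉ chart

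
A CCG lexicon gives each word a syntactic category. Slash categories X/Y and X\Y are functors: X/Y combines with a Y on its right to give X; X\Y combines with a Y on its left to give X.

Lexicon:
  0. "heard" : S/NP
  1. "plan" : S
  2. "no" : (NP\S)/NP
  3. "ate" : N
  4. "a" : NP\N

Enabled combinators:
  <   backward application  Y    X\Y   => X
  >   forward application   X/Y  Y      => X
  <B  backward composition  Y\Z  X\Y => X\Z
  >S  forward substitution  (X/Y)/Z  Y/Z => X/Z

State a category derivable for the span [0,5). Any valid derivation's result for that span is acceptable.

S

[0,5] S   >
  [0,1] "heard" : S/NP
  [1,5] NP   <
    [1,2] "plan" : S
    [2,5] NP\S   >
      [2,3] "no" : (NP\S)/NP
      [3,5] NP   <
        [3,4] "ate" : N
        [4,5] "a" : NP\N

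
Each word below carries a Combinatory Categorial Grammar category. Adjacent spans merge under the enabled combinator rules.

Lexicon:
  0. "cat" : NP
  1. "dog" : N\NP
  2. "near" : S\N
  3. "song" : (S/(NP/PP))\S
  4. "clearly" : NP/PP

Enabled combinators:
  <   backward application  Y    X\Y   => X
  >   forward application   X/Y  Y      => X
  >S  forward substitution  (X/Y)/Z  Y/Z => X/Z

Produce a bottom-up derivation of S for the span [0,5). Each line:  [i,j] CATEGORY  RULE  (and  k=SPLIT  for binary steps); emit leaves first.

[0,5] S   >
  [0,4] S/(NP/PP)   <
    [0,3] S   <
      [0,2] N   <
        [0,1] "cat" : NP
        [1,2] "dog" : N\NP
      [2,3] "near" : S\N
    [3,4] "song" : (S/(NP/PP))\S
  [4,5] "clearly" : NP/PP

[0,1] NP  lex  "cat"
[1,2] N\NP  lex  "dog"
[0,2] N  <  k=1
[2,3] S\N  lex  "near"
[0,3] S  <  k=2
[3,4] (S/(NP/PP))\S  lex  "song"
[0,4] S/(NP/PP)  <  k=3
[4,5] NP/PP  lex  "clearly"
[0,5] S  >  k=4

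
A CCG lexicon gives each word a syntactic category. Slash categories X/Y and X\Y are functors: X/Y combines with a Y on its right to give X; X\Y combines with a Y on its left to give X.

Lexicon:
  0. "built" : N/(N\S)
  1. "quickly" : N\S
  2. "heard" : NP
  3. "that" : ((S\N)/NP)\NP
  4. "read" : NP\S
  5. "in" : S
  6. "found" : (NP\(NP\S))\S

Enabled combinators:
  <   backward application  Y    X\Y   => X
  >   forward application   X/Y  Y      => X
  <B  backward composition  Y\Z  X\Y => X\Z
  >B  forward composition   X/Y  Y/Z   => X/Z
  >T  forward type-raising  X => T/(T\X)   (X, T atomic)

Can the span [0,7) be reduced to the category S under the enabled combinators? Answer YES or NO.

[0,7] S   <
  [0,2] N   >
    [0,1] "built" : N/(N\S)
    [1,2] "quickly" : N\S
  [2,7] S\N   >
    [2,4] (S\N)/NP   <
      [2,3] "heard" : NP
      [3,4] "that" : ((S\N)/NP)\NP
    [4,7] NP   <
      [4,5] "read" : NP\S
      [5,7] NP\(NP\S)   <
        [5,6] "in" : S
        [6,7] "found" : (NP\(NP\S))\S

YES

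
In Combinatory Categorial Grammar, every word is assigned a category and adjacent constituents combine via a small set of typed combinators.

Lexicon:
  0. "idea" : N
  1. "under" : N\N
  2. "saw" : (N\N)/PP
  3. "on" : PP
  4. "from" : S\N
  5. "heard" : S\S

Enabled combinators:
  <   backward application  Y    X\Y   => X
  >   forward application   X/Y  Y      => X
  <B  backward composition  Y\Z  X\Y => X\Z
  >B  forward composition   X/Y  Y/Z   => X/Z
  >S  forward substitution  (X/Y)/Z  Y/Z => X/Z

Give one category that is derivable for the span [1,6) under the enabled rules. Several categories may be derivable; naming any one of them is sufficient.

[0,6] S   <
  [0,1] "idea" : N
  [1,6] S\N   <B
    [1,5] S\N   <B
      [1,4] N\N   <B
        [1,2] "under" : N\N
        [2,4] N\N   >
          [2,3] "saw" : (N\N)/PP
          [3,4] "on" : PP
      [4,5] "from" : S\N
    [5,6] "heard" : S\S

S\N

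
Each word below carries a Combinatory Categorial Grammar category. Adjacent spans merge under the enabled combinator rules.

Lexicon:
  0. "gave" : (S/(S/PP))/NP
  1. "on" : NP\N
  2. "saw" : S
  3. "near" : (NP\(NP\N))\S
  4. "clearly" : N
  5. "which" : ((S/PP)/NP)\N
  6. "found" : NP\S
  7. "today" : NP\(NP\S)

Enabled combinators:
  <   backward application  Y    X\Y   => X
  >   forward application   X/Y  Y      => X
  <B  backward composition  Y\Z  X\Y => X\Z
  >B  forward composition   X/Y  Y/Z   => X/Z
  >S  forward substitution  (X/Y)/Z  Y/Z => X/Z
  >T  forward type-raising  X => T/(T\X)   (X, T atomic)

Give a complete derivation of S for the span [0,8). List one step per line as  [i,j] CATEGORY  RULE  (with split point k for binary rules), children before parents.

[0,8] S   >
  [0,4] S/(S/PP)   >
    [0,1] "gave" : (S/(S/PP))/NP
    [1,4] NP   <
      [1,2] "on" : NP\N
      [2,4] NP\(NP\N)   <
        [2,3] "saw" : S
        [3,4] "near" : (NP\(NP\N))\S
  [4,8] S/PP   >
    [4,6] (S/PP)/NP   <
      [4,5] "clearly" : N
      [5,6] "which" : ((S/PP)/NP)\N
    [6,8] NP   <
      [6,7] "found" : NP\S
      [7,8] "today" : NP\(NP\S)

[0,1] (S/(S/PP))/NP  lex  "gave"
[1,2] NP\N  lex  "on"
[2,3] S  lex  "saw"
[3,4] (NP\(NP\N))\S  lex  "near"
[2,4] NP\(NP\N)  <  k=3
[1,4] NP  <  k=2
[0,4] S/(S/PP)  >  k=1
[4,5] N  lex  "clearly"
[5,6] ((S/PP)/NP)\N  lex  "which"
[4,6] (S/PP)/NP  <  k=5
[6,7] NP\S  lex  "found"
[7,8] NP\(NP\S)  lex  "today"
[6,8] NP  <  k=7
[4,8] S/PP  >  k=6
[0,8] S  >  k=4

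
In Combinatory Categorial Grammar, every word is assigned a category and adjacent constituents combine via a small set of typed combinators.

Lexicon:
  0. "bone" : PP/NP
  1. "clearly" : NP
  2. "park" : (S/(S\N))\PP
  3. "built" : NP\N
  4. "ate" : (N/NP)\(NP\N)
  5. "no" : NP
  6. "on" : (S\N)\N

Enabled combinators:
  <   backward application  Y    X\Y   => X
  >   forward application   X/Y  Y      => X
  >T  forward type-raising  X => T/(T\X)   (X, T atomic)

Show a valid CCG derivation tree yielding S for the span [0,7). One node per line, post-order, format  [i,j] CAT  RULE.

[0,1] PP/NP  lex  "bone"
[1,2] NP  lex  "clearly"
[0,2] PP  >  k=1
[2,3] (S/(S\N))\PP  lex  "park"
[0,3] S/(S\N)  <  k=2
[3,4] NP\N  lex  "built"
[4,5] (N/NP)\(NP\N)  lex  "ate"
[3,5] N/NP  <  k=4
[5,6] NP  lex  "no"
[3,6] N  >  k=5
[6,7] (S\N)\N  lex  "on"
[3,7] S\N  <  k=6
[0,7] S  >  k=3

[0,7] S   >
  [0,3] S/(S\N)   <
    [0,2] PP   >
      [0,1] "bone" : PP/NP
      [1,2] "clearly" : NP
    [2,3] "park" : (S/(S\N))\PP
  [3,7] S\N   <
    [3,6] N   >
      [3,5] N/NP   <
        [3,4] "built" : NP\N
        [4,5] "ate" : (N/NP)\(NP\N)
      [5,6] "no" : NP
    [6,7] "on" : (S\N)\N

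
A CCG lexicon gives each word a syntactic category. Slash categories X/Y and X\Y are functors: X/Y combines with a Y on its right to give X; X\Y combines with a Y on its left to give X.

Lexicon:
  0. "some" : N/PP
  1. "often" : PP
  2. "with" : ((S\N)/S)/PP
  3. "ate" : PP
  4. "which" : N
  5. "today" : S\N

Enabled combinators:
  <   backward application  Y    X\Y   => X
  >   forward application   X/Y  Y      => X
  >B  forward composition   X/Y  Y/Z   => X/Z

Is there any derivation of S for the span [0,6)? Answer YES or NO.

YES

[0,6] S   <
  [0,2] N   >
    [0,1] "some" : N/PP
    [1,2] "often" : PP
  [2,6] S\N   >
    [2,4] (S\N)/S   >
      [2,3] "with" : ((S\N)/S)/PP
      [3,4] "ate" : PP
    [4,6] S   <
      [4,5] "which" : N
      [5,6] "today" : S\N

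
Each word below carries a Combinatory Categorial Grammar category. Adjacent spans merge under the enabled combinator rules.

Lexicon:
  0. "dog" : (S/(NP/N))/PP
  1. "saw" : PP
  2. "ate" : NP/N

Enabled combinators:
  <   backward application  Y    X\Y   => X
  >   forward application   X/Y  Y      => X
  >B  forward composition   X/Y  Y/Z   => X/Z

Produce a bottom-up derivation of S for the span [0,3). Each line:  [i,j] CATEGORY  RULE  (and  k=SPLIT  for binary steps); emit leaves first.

[0,3] S   >
  [0,2] S/(NP/N)   >
    [0,1] "dog" : (S/(NP/N))/PP
    [1,2] "saw" : PP
  [2,3] "ate" : NP/N

[0,1] (S/(NP/N))/PP  lex  "dog"
[1,2] PP  lex  "saw"
[0,2] S/(NP/N)  >  k=1
[2,3] NP/N  lex  "ate"
[0,3] S  >  k=2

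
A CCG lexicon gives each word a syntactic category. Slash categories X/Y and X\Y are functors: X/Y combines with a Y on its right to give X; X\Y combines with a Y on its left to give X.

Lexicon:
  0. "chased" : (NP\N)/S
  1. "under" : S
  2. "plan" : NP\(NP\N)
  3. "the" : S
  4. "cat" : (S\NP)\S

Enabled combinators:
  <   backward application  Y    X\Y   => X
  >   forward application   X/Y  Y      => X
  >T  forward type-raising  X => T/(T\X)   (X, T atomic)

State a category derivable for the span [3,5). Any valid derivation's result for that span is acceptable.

[0,5] S   <
  [0,3] NP   <
    [0,2] NP\N   >
      [0,1] "chased" : (NP\N)/S
      [1,2] "under" : S
    [2,3] "plan" : NP\(NP\N)
  [3,5] S\NP   <
    [3,4] "the" : S
    [4,5] "cat" : (S\NP)\S

S\NP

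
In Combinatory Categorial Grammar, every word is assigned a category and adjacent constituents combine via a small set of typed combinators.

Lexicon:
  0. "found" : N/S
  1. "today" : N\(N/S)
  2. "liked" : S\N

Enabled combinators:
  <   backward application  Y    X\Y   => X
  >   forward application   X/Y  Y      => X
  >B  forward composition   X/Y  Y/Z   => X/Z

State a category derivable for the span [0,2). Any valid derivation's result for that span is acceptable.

[0,3] S   <
  [0,2] N   <
    [0,1] "found" : N/S
    [1,2] "today" : N\(N/S)
  [2,3] "liked" : S\N

N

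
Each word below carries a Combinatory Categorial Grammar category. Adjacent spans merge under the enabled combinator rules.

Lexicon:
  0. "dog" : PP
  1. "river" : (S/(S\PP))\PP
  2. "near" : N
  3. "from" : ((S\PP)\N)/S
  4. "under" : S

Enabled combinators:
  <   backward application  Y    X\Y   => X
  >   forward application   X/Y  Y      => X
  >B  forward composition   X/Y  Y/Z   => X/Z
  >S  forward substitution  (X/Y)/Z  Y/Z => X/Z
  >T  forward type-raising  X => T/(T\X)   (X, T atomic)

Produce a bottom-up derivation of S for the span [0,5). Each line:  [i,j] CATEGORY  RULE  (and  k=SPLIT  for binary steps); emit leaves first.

[0,5] S   >
  [0,2] S/(S\PP)   <
    [0,1] "dog" : PP
    [1,2] "river" : (S/(S\PP))\PP
  [2,5] S\PP   <
    [2,3] "near" : N
    [3,5] (S\PP)\N   >
      [3,4] "from" : ((S\PP)\N)/S
      [4,5] "under" : S

[0,1] PP  lex  "dog"
[1,2] (S/(S\PP))\PP  lex  "river"
[0,2] S/(S\PP)  <  k=1
[2,3] N  lex  "near"
[3,4] ((S\PP)\N)/S  lex  "from"
[4,5] S  lex  "under"
[3,5] (S\PP)\N  >  k=4
[2,5] S\PP  <  k=3
[0,5] S  >  k=2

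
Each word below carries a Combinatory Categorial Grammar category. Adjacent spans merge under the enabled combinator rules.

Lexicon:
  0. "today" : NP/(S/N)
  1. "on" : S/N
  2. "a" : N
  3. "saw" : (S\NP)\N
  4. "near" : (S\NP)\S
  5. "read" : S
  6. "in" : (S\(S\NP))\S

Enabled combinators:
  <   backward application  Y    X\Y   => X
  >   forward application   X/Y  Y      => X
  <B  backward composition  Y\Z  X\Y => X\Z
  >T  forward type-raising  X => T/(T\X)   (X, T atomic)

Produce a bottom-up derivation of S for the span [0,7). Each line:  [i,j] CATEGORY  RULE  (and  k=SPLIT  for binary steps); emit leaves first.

[0,7] S   <
  [0,5] S\NP   <
    [0,4] S   <
      [0,2] NP   >
        [0,1] "today" : NP/(S/N)
        [1,2] "on" : S/N
      [2,4] S\NP   <
        [2,3] "a" : N
        [3,4] "saw" : (S\NP)\N
    [4,5] "near" : (S\NP)\S
  [5,7] S\(S\NP)   <
    [5,6] "read" : S
    [6,7] "in" : (S\(S\NP))\S

[0,1] NP/(S/N)  lex  "today"
[1,2] S/N  lex  "on"
[0,2] NP  >  k=1
[2,3] N  lex  "a"
[3,4] (S\NP)\N  lex  "saw"
[2,4] S\NP  <  k=3
[0,4] S  <  k=2
[4,5] (S\NP)\S  lex  "near"
[0,5] S\NP  <  k=4
[5,6] S  lex  "read"
[6,7] (S\(S\NP))\S  lex  "in"
[5,7] S\(S\NP)  <  k=6
[0,7] S  <  k=5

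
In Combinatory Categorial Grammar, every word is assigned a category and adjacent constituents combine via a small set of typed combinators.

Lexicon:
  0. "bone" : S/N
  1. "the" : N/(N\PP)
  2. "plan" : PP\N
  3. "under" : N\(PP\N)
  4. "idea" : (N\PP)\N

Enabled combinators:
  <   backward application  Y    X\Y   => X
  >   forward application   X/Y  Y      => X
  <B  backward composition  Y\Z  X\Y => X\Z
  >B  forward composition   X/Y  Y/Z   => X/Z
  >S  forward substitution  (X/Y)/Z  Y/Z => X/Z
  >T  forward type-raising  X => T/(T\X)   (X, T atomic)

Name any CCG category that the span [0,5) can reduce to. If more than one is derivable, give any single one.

[0,5] S   >
  [0,1] "bone" : S/N
  [1,5] N   >
    [1,2] "the" : N/(N\PP)
    [2,5] N\PP   <
      [2,4] N   <
        [2,3] "plan" : PP\N
        [3,4] "under" : N\(PP\N)
      [4,5] "idea" : (N\PP)\N

S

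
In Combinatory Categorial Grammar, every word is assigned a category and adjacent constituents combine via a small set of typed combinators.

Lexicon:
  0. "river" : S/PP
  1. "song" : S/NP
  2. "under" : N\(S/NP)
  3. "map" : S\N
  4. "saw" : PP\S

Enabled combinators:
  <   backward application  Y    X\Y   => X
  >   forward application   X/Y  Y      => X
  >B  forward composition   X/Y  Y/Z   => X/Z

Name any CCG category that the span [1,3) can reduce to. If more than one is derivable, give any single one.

[0,5] S   >
  [0,1] "river" : S/PP
  [1,5] PP   <
    [1,4] S   <
      [1,3] N   <
        [1,2] "song" : S/NP
        [2,3] "under" : N\(S/NP)
      [3,4] "map" : S\N
    [4,5] "saw" : PP\S

N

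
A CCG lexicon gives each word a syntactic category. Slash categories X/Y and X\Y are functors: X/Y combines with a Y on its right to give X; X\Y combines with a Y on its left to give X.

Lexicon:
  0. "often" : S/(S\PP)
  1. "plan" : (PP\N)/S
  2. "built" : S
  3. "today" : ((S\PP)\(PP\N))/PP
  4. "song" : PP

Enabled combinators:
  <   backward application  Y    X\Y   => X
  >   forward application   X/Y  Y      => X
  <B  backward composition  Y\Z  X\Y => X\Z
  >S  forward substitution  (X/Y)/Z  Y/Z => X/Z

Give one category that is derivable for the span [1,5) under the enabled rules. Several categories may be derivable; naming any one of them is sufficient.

S\PP

[0,5] S   >
  [0,1] "often" : S/(S\PP)
  [1,5] S\PP   <
    [1,3] PP\N   >
      [1,2] "plan" : (PP\N)/S
      [2,3] "built" : S
    [3,5] (S\PP)\(PP\N)   >
      [3,4] "today" : ((S\PP)\(PP\N))/PP
      [4,5] "song" : PP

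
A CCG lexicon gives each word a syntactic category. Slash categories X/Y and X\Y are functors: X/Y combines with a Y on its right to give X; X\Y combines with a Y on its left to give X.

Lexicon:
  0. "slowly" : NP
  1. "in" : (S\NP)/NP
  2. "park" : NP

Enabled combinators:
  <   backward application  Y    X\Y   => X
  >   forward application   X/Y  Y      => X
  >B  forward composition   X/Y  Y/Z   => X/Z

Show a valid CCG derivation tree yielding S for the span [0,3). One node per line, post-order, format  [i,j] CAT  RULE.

[0,1] NP  lex  "slowly"
[1,2] (S\NP)/NP  lex  "in"
[2,3] NP  lex  "park"
[1,3] S\NP  >  k=2
[0,3] S  <  k=1

[0,3] S   <
  [0,1] "slowly" : NP
  [1,3] S\NP   >
    [1,2] "in" : (S\NP)/NP
    [2,3] "park" : NP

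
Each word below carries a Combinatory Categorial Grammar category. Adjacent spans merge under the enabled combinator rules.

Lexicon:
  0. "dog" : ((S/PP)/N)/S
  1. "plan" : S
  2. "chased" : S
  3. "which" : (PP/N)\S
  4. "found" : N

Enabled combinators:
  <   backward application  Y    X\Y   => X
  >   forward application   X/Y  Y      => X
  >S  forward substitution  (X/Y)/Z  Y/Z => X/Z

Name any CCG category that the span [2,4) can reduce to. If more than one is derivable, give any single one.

PP/N

[0,5] S   >
  [0,4] S/N   >S
    [0,2] (S/PP)/N   >
      [0,1] "dog" : ((S/PP)/N)/S
      [1,2] "plan" : S
    [2,4] PP/N   <
      [2,3] "chased" : S
      [3,4] "which" : (PP/N)\S
  [4,5] "found" : N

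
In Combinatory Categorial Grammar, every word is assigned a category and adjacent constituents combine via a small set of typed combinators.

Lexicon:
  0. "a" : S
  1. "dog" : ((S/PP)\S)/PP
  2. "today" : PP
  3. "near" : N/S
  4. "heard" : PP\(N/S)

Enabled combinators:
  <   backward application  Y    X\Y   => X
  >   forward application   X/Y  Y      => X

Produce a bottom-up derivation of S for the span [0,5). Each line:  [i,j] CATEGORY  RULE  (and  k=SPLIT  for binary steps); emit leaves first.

[0,5] S   >
  [0,3] S/PP   <
    [0,1] "a" : S
    [1,3] (S/PP)\S   >
      [1,2] "dog" : ((S/PP)\S)/PP
      [2,3] "today" : PP
  [3,5] PP   <
    [3,4] "near" : N/S
    [4,5] "heard" : PP\(N/S)

[0,1] S  lex  "a"
[1,2] ((S/PP)\S)/PP  lex  "dog"
[2,3] PP  lex  "today"
[1,3] (S/PP)\S  >  k=2
[0,3] S/PP  <  k=1
[3,4] N/S  lex  "near"
[4,5] PP\(N/S)  lex  "heard"
[3,5] PP  <  k=4
[0,5] S  >  k=3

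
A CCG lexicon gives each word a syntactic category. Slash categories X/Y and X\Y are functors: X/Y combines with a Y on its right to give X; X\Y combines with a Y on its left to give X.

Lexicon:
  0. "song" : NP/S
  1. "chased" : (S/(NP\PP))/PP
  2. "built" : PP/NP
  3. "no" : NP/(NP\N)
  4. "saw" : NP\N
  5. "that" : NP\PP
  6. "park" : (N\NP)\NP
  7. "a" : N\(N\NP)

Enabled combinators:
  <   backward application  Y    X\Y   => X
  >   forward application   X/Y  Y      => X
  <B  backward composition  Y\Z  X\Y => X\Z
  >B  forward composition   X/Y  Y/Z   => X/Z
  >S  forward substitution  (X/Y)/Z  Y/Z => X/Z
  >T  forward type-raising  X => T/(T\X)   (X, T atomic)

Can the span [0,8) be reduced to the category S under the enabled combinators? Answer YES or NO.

NP/S (S/(NP\PP))/PP PP/NP NP/(NP\N) NP\N NP\PP (N\NP)\NP N\(N\NP)
CKY chart[0,8] = {N, N/(N\N), NP/(NP\N), PP/(PP\N), S/(S\N)}; S ∉ chart

NO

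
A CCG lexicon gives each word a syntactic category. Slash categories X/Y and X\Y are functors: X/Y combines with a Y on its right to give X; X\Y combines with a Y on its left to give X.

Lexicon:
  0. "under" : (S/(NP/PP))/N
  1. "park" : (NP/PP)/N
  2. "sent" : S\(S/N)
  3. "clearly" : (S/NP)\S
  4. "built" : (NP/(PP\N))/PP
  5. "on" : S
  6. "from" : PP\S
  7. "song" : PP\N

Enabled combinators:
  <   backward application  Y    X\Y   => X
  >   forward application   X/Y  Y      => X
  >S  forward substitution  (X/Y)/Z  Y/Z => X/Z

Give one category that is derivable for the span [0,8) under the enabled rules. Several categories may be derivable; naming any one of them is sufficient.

[0,8] S   >
  [0,4] S/NP   <
    [0,3] S   <
      [0,2] S/N   >S
        [0,1] "under" : (S/(NP/PP))/N
        [1,2] "park" : (NP/PP)/N
      [2,3] "sent" : S\(S/N)
    [3,4] "clearly" : (S/NP)\S
  [4,8] NP   >
    [4,7] NP/(PP\N)   >
      [4,5] "built" : (NP/(PP\N))/PP
      [5,7] PP   <
        [5,6] "on" : S
        [6,7] "from" : PP\S
    [7,8] "song" : PP\N

S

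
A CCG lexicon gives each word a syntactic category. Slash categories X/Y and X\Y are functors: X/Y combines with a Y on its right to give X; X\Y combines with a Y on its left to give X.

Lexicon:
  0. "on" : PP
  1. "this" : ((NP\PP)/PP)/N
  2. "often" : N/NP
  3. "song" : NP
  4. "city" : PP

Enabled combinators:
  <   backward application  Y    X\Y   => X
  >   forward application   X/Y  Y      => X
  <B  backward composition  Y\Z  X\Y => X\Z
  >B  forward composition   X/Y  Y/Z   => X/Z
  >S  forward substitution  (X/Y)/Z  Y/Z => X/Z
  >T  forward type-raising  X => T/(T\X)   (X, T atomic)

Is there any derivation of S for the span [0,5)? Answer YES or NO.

NO

PP ((NP\PP)/PP)/N N/NP NP PP
CKY chart[0,5] = {N/(N\NP), NP, NP/(NP\NP), NP/(PP\PP), PP/(PP\NP), S/(S\NP)}; S ∉ chart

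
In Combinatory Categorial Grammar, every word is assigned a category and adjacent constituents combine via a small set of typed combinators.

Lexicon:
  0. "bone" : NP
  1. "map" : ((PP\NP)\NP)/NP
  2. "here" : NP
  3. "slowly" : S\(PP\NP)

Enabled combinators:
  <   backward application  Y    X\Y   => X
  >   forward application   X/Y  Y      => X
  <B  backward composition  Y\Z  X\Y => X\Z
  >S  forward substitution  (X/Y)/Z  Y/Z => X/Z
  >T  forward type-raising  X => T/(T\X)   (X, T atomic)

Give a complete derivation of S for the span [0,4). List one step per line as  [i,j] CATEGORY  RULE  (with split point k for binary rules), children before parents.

[0,4] S   >
  [0,1] S/(S\NP)   >T
    [0,1] "bone" : NP
  [1,4] S\NP   <B
    [1,3] (PP\NP)\NP   >
      [1,2] "map" : ((PP\NP)\NP)/NP
      [2,3] "here" : NP
    [3,4] "slowly" : S\(PP\NP)

[0,1] NP  lex  "bone"
[0,1] S/(S\NP)  >T
[1,2] ((PP\NP)\NP)/NP  lex  "map"
[2,3] NP  lex  "here"
[1,3] (PP\NP)\NP  >  k=2
[3,4] S\(PP\NP)  lex  "slowly"
[1,4] S\NP  <B  k=3
[0,4] S  >  k=1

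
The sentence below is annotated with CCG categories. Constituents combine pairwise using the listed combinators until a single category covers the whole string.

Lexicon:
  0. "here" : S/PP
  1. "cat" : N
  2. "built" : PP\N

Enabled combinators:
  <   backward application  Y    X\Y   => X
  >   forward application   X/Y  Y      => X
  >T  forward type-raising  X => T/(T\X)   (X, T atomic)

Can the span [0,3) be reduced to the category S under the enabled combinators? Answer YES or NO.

YES

[0,3] S   >
  [0,1] "here" : S/PP
  [1,3] PP   <
    [1,2] "cat" : N
    [2,3] "built" : PP\N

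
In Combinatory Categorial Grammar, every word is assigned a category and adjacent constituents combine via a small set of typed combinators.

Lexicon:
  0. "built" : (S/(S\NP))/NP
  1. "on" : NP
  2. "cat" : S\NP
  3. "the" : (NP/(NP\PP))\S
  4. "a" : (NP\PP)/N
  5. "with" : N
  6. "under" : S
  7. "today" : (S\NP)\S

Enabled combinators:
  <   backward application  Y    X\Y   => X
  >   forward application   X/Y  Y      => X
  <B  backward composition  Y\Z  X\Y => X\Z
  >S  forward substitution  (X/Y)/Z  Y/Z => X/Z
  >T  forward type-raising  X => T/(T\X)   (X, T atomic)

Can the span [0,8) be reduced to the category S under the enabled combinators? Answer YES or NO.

[0,8] S   >
  [0,6] S/(S\NP)   >
    [0,1] "built" : (S/(S\NP))/NP
    [1,6] NP   >
      [1,4] NP/(NP\PP)   <
        [1,3] S   >
          [1,2] S/(S\NP)   >T
            [1,2] "on" : NP
          [2,3] "cat" : S\NP
        [3,4] "the" : (NP/(NP\PP))\S
      [4,6] NP\PP   >
        [4,5] "a" : (NP\PP)/N
        [5,6] "with" : N
  [6,8] S\NP   <
    [6,7] "under" : S
    [7,8] "today" : (S\NP)\S

YES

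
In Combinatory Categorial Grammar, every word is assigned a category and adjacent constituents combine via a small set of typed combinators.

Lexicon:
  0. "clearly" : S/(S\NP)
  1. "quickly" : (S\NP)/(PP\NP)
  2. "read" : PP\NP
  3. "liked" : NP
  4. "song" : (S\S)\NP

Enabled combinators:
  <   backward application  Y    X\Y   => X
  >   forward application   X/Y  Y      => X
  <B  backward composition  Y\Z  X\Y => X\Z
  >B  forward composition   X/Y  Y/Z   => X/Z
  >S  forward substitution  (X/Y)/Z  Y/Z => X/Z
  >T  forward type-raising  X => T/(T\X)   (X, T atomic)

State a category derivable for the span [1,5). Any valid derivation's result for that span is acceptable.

[0,5] S   >
  [0,1] "clearly" : S/(S\NP)
  [1,5] S\NP   <B
    [1,3] S\NP   >
      [1,2] "quickly" : (S\NP)/(PP\NP)
      [2,3] "read" : PP\NP
    [3,5] S\S   <
      [3,4] "liked" : NP
      [4,5] "song" : (S\S)\NP

S\NP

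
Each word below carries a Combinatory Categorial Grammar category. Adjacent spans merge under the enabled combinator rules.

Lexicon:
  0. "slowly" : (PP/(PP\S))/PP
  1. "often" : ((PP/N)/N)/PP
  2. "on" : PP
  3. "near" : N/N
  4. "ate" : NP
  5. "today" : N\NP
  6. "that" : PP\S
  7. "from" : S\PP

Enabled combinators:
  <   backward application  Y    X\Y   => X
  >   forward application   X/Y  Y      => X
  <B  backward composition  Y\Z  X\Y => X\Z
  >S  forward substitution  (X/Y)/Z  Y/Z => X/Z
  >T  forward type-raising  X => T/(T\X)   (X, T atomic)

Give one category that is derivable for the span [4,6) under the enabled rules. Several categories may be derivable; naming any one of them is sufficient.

N

[0,8] S   <
  [0,7] PP   >
    [0,6] PP/(PP\S)   >
      [0,1] "slowly" : (PP/(PP\S))/PP
      [1,6] PP   >
        [1,4] PP/N   >S
          [1,3] (PP/N)/N   >
            [1,2] "often" : ((PP/N)/N)/PP
            [2,3] "on" : PP
          [3,4] "near" : N/N
        [4,6] N   >
          [4,5] N/(N\NP)   >T
            [4,5] "ate" : NP
          [5,6] "today" : N\NP
    [6,7] "that" : PP\S
  [7,8] "from" : S\PP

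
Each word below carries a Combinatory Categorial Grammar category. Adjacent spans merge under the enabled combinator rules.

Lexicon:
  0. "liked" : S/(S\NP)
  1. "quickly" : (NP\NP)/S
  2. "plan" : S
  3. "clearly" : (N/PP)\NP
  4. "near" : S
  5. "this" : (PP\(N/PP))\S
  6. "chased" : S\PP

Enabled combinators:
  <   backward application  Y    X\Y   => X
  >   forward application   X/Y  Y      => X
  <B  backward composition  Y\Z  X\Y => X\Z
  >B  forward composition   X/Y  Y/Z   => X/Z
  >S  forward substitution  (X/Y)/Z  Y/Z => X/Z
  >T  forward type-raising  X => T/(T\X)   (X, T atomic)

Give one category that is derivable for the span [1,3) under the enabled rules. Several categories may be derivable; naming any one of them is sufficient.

NP\NP

[0,7] S   >
  [0,1] "liked" : S/(S\NP)
  [1,7] S\NP   <B
    [1,6] PP\NP   <B
      [1,3] NP\NP   >
        [1,2] "quickly" : (NP\NP)/S
        [2,3] "plan" : S
      [3,6] PP\NP   <B
        [3,4] "clearly" : (N/PP)\NP
        [4,6] PP\(N/PP)   <
          [4,5] "near" : S
          [5,6] "this" : (PP\(N/PP))\S
    [6,7] "chased" : S\PP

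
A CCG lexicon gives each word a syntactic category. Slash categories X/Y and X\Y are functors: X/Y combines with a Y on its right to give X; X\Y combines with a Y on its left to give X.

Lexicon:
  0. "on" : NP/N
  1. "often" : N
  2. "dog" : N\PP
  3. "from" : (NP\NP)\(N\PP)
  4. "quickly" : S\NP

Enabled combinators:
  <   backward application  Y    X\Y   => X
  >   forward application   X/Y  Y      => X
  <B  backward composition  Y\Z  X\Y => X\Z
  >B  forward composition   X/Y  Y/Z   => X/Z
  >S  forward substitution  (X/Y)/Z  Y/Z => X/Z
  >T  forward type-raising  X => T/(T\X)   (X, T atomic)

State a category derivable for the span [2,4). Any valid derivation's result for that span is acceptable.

NP\NP

[0,5] S   <
  [0,2] NP   >
    [0,1] "on" : NP/N
    [1,2] "often" : N
  [2,5] S\NP   <B
    [2,4] NP\NP   <
      [2,3] "dog" : N\PP
      [3,4] "from" : (NP\NP)\(N\PP)
    [4,5] "quickly" : S\NP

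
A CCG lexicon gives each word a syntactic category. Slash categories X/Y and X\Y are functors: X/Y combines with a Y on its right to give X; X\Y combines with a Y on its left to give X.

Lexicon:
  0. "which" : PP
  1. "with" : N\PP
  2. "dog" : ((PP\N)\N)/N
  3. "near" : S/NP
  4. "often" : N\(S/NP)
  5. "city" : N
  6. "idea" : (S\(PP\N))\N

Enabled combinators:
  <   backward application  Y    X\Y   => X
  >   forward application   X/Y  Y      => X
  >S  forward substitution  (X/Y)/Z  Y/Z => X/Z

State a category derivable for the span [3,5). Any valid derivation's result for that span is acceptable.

N

[0,7] S   <
  [0,5] PP\N   <
    [0,2] N   <
      [0,1] "which" : PP
      [1,2] "with" : N\PP
    [2,5] (PP\N)\N   >
      [2,3] "dog" : ((PP\N)\N)/N
      [3,5] N   <
        [3,4] "near" : S/NP
        [4,5] "often" : N\(S/NP)
  [5,7] S\(PP\N)   <
    [5,6] "city" : N
    [6,7] "idea" : (S\(PP\N))\N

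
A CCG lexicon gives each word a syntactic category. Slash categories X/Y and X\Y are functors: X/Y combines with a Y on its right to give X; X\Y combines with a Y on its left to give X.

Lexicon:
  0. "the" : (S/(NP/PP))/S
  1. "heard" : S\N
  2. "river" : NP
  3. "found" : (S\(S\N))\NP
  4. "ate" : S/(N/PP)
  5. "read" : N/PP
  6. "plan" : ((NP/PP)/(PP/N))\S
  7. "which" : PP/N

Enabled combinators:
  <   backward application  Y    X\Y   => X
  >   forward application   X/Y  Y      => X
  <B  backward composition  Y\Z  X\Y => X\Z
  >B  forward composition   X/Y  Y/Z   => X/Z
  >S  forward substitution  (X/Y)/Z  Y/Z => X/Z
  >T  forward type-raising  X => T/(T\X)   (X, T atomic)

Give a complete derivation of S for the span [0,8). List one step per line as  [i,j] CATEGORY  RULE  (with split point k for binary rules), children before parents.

[0,8] S   >
  [0,4] S/(NP/PP)   >
    [0,1] "the" : (S/(NP/PP))/S
    [1,4] S   <
      [1,2] "heard" : S\N
      [2,4] S\(S\N)   <
        [2,3] "river" : NP
        [3,4] "found" : (S\(S\N))\NP
  [4,8] NP/PP   >
    [4,7] (NP/PP)/(PP/N)   <
      [4,6] S   >
        [4,5] "ate" : S/(N/PP)
        [5,6] "read" : N/PP
      [6,7] "plan" : ((NP/PP)/(PP/N))\S
    [7,8] "which" : PP/N

[0,1] (S/(NP/PP))/S  lex  "the"
[1,2] S\N  lex  "heard"
[2,3] NP  lex  "river"
[3,4] (S\(S\N))\NP  lex  "found"
[2,4] S\(S\N)  <  k=3
[1,4] S  <  k=2
[0,4] S/(NP/PP)  >  k=1
[4,5] S/(N/PP)  lex  "ate"
[5,6] N/PP  lex  "read"
[4,6] S  >  k=5
[6,7] ((NP/PP)/(PP/N))\S  lex  "plan"
[4,7] (NP/PP)/(PP/N)  <  k=6
[7,8] PP/N  lex  "which"
[4,8] NP/PP  >  k=7
[0,8] S  >  k=4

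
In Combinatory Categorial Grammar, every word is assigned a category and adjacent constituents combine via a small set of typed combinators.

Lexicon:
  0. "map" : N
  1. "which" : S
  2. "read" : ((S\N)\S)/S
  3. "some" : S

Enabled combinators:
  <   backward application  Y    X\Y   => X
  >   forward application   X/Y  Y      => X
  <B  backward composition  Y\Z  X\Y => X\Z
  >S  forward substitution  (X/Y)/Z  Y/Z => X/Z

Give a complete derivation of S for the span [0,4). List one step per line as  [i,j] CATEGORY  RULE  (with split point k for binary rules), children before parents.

[0,4] S   <
  [0,1] "map" : N
  [1,4] S\N   <
    [1,2] "which" : S
    [2,4] (S\N)\S   >
      [2,3] "read" : ((S\N)\S)/S
      [3,4] "some" : S

[0,1] N  lex  "map"
[1,2] S  lex  "which"
[2,3] ((S\N)\S)/S  lex  "read"
[3,4] S  lex  "some"
[2,4] (S\N)\S  >  k=3
[1,4] S\N  <  k=2
[0,4] S  <  k=1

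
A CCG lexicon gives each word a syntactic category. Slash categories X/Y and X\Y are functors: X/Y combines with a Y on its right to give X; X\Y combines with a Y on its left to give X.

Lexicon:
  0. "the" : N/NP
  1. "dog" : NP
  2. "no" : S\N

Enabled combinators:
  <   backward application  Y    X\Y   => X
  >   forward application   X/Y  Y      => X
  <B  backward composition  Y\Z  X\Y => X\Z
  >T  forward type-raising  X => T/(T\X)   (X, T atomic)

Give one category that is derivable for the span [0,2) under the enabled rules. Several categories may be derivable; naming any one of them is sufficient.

N

[0,3] S   <
  [0,2] N   >
    [0,1] "the" : N/NP
    [1,2] "dog" : NP
  [2,3] "no" : S\N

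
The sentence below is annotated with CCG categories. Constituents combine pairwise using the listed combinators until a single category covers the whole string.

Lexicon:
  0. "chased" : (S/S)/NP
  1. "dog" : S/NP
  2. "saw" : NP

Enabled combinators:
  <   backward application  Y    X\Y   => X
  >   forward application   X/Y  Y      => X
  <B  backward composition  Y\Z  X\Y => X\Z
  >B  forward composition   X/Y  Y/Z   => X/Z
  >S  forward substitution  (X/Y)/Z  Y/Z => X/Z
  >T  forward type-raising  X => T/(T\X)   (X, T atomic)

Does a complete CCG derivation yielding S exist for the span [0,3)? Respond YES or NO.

[0,3] S   >
  [0,2] S/NP   >S
    [0,1] "chased" : (S/S)/NP
    [1,2] "dog" : S/NP
  [2,3] "saw" : NP

YES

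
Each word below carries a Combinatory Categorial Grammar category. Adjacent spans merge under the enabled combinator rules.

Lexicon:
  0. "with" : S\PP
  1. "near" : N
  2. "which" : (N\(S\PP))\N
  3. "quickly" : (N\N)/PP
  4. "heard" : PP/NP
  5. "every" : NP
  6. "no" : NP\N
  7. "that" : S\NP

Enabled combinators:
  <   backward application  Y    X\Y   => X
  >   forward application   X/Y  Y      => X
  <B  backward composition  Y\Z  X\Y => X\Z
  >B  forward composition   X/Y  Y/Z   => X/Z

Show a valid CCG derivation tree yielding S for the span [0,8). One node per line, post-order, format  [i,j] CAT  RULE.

[0,8] S   <
  [0,7] NP   <
    [0,3] N   <
      [0,1] "with" : S\PP
      [1,3] N\(S\PP)   <
        [1,2] "near" : N
        [2,3] "which" : (N\(S\PP))\N
    [3,7] NP\N   <B
      [3,6] N\N   >
        [3,4] "quickly" : (N\N)/PP
        [4,6] PP   >
          [4,5] "heard" : PP/NP
          [5,6] "every" : NP
      [6,7] "no" : NP\N
  [7,8] "that" : S\NP

[0,1] S\PP  lex  "with"
[1,2] N  lex  "near"
[2,3] (N\(S\PP))\N  lex  "which"
[1,3] N\(S\PP)  <  k=2
[0,3] N  <  k=1
[3,4] (N\N)/PP  lex  "quickly"
[4,5] PP/NP  lex  "heard"
[5,6] NP  lex  "every"
[4,6] PP  >  k=5
[3,6] N\N  >  k=4
[6,7] NP\N  lex  "no"
[3,7] NP\N  <B  k=6
[0,7] NP  <  k=3
[7,8] S\NP  lex  "that"
[0,8] S  <  k=7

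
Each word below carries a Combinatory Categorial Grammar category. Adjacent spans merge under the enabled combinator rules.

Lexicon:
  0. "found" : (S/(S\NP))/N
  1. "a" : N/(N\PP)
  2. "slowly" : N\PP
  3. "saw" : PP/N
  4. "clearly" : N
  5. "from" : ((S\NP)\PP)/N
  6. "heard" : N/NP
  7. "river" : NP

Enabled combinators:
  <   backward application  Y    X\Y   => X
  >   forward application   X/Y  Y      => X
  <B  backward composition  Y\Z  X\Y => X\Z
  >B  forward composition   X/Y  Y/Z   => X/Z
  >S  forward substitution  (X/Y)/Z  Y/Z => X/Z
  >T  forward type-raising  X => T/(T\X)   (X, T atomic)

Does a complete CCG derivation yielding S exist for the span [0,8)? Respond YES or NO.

YES

[0,8] S   >
  [0,3] S/(S\NP)   >
    [0,1] "found" : (S/(S\NP))/N
    [1,3] N   >
      [1,2] "a" : N/(N\PP)
      [2,3] "slowly" : N\PP
  [3,8] S\NP   <
    [3,5] PP   >
      [3,4] "saw" : PP/N
      [4,5] "clearly" : N
    [5,8] (S\NP)\PP   >
      [5,6] "from" : ((S\NP)\PP)/N
      [6,8] N   >
        [6,7] "heard" : N/NP
        [7,8] "river" : NP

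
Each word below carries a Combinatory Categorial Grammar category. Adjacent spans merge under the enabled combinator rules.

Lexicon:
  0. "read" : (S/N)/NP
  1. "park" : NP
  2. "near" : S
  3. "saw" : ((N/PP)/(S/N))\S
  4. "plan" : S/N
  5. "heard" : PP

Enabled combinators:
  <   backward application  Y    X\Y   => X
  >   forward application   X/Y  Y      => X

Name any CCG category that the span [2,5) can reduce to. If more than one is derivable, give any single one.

[0,6] S   >
  [0,2] S/N   >
    [0,1] "read" : (S/N)/NP
    [1,2] "park" : NP
  [2,6] N   >
    [2,5] N/PP   >
      [2,4] (N/PP)/(S/N)   <
        [2,3] "near" : S
        [3,4] "saw" : ((N/PP)/(S/N))\S
      [4,5] "plan" : S/N
    [5,6] "heard" : PP

N/PP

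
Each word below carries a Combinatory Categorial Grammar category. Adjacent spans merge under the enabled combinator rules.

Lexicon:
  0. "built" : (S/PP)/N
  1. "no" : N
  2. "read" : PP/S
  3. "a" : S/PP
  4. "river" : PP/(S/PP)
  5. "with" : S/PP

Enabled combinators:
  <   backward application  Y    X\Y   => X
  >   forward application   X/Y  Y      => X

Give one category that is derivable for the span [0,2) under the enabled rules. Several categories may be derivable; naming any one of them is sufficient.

[0,6] S   >
  [0,2] S/PP   >
    [0,1] "built" : (S/PP)/N
    [1,2] "no" : N
  [2,6] PP   >
    [2,3] "read" : PP/S
    [3,6] S   >
      [3,4] "a" : S/PP
      [4,6] PP   >
        [4,5] "river" : PP/(S/PP)
        [5,6] "with" : S/PP

S/PP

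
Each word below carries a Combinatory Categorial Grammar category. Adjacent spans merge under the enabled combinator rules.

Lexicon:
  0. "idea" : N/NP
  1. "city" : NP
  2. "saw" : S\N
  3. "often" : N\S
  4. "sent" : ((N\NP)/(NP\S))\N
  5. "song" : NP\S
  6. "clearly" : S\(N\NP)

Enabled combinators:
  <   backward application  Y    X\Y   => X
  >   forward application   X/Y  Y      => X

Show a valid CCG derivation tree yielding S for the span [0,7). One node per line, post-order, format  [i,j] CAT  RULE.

[0,1] N/NP  lex  "idea"
[1,2] NP  lex  "city"
[0,2] N  >  k=1
[2,3] S\N  lex  "saw"
[0,3] S  <  k=2
[3,4] N\S  lex  "often"
[0,4] N  <  k=3
[4,5] ((N\NP)/(NP\S))\N  lex  "sent"
[0,5] (N\NP)/(NP\S)  <  k=4
[5,6] NP\S  lex  "song"
[0,6] N\NP  >  k=5
[6,7] S\(N\NP)  lex  "clearly"
[0,7] S  <  k=6

[0,7] S   <
  [0,6] N\NP   >
    [0,5] (N\NP)/(NP\S)   <
      [0,4] N   <
        [0,3] S   <
          [0,2] N   >
            [0,1] "idea" : N/NP
            [1,2] "city" : NP
          [2,3] "saw" : S\N
        [3,4] "often" : N\S
      [4,5] "sent" : ((N\NP)/(NP\S))\N
    [5,6] "song" : NP\S
  [6,7] "clearly" : S\(N\NP)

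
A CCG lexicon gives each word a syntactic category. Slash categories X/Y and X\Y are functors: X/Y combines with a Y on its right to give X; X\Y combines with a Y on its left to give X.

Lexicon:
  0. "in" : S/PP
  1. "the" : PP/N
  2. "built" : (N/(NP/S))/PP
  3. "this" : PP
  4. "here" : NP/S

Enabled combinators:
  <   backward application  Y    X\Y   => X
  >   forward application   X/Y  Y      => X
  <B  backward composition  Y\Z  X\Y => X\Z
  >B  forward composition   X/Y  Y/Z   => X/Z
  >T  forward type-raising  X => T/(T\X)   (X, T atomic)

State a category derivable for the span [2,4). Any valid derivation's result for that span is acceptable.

[0,5] S   >
  [0,1] "in" : S/PP
  [1,5] PP   >
    [1,2] "the" : PP/N
    [2,5] N   >
      [2,4] N/(NP/S)   >
        [2,3] "built" : (N/(NP/S))/PP
        [3,4] "this" : PP
      [4,5] "here" : NP/S

N/(NP/S)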